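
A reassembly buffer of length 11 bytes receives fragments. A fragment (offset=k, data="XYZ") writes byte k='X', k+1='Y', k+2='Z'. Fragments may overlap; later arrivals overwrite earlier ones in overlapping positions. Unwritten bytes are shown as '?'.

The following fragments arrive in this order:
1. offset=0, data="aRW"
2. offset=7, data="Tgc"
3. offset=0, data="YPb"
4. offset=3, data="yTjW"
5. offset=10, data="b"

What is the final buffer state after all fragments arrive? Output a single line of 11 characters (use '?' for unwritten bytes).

Fragment 1: offset=0 data="aRW" -> buffer=aRW????????
Fragment 2: offset=7 data="Tgc" -> buffer=aRW????Tgc?
Fragment 3: offset=0 data="YPb" -> buffer=YPb????Tgc?
Fragment 4: offset=3 data="yTjW" -> buffer=YPbyTjWTgc?
Fragment 5: offset=10 data="b" -> buffer=YPbyTjWTgcb

Answer: YPbyTjWTgcb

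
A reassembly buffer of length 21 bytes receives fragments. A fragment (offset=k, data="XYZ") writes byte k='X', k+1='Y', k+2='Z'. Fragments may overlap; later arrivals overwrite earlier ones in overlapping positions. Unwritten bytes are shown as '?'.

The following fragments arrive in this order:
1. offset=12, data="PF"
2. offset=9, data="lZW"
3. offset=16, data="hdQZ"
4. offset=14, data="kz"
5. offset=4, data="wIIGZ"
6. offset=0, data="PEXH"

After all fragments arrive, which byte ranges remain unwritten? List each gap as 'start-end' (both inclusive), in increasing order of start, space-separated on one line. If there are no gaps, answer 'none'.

Fragment 1: offset=12 len=2
Fragment 2: offset=9 len=3
Fragment 3: offset=16 len=4
Fragment 4: offset=14 len=2
Fragment 5: offset=4 len=5
Fragment 6: offset=0 len=4
Gaps: 20-20

Answer: 20-20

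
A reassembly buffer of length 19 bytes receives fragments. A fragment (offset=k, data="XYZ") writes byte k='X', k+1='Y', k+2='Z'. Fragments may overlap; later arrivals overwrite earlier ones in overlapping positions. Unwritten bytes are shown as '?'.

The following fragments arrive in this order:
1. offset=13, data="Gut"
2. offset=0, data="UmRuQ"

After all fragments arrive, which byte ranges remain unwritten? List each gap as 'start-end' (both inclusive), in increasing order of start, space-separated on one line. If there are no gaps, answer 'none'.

Fragment 1: offset=13 len=3
Fragment 2: offset=0 len=5
Gaps: 5-12 16-18

Answer: 5-12 16-18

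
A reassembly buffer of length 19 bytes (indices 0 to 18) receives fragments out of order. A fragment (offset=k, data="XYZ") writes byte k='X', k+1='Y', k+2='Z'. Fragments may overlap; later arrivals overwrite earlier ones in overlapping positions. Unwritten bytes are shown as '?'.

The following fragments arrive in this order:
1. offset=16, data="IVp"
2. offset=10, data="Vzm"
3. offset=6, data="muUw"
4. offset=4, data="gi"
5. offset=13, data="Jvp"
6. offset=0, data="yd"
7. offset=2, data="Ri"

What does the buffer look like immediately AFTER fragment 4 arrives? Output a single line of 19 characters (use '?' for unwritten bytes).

Fragment 1: offset=16 data="IVp" -> buffer=????????????????IVp
Fragment 2: offset=10 data="Vzm" -> buffer=??????????Vzm???IVp
Fragment 3: offset=6 data="muUw" -> buffer=??????muUwVzm???IVp
Fragment 4: offset=4 data="gi" -> buffer=????gimuUwVzm???IVp

Answer: ????gimuUwVzm???IVp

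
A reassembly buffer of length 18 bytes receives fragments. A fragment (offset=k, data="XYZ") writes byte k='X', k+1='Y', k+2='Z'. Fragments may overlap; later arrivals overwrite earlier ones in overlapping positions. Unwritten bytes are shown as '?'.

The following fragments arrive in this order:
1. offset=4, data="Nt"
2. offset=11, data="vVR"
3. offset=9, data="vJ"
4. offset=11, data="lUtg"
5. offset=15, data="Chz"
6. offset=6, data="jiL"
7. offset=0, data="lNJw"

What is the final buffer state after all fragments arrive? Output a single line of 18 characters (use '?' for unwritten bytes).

Fragment 1: offset=4 data="Nt" -> buffer=????Nt????????????
Fragment 2: offset=11 data="vVR" -> buffer=????Nt?????vVR????
Fragment 3: offset=9 data="vJ" -> buffer=????Nt???vJvVR????
Fragment 4: offset=11 data="lUtg" -> buffer=????Nt???vJlUtg???
Fragment 5: offset=15 data="Chz" -> buffer=????Nt???vJlUtgChz
Fragment 6: offset=6 data="jiL" -> buffer=????NtjiLvJlUtgChz
Fragment 7: offset=0 data="lNJw" -> buffer=lNJwNtjiLvJlUtgChz

Answer: lNJwNtjiLvJlUtgChz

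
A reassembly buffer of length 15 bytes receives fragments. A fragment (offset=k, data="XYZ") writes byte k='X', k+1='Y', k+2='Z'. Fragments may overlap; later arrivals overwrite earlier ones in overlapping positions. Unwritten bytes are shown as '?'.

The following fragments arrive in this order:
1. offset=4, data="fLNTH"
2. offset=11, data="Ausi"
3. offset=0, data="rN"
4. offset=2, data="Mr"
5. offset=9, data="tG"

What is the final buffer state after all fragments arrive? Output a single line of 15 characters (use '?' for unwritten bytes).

Answer: rNMrfLNTHtGAusi

Derivation:
Fragment 1: offset=4 data="fLNTH" -> buffer=????fLNTH??????
Fragment 2: offset=11 data="Ausi" -> buffer=????fLNTH??Ausi
Fragment 3: offset=0 data="rN" -> buffer=rN??fLNTH??Ausi
Fragment 4: offset=2 data="Mr" -> buffer=rNMrfLNTH??Ausi
Fragment 5: offset=9 data="tG" -> buffer=rNMrfLNTHtGAusi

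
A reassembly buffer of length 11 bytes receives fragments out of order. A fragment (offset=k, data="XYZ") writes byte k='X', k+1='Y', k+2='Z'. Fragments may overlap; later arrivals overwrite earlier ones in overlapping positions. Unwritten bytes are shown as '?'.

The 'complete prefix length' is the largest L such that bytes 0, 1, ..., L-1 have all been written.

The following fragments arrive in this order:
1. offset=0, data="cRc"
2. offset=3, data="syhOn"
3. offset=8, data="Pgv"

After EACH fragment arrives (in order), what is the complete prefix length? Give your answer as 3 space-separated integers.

Answer: 3 8 11

Derivation:
Fragment 1: offset=0 data="cRc" -> buffer=cRc???????? -> prefix_len=3
Fragment 2: offset=3 data="syhOn" -> buffer=cRcsyhOn??? -> prefix_len=8
Fragment 3: offset=8 data="Pgv" -> buffer=cRcsyhOnPgv -> prefix_len=11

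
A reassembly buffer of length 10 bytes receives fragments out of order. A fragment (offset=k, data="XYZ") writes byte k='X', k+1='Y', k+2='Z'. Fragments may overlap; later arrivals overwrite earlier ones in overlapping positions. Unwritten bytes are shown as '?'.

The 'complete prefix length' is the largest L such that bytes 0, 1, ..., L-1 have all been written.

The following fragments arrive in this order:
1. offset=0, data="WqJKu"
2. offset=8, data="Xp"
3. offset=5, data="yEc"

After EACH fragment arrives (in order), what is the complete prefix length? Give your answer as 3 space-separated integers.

Fragment 1: offset=0 data="WqJKu" -> buffer=WqJKu????? -> prefix_len=5
Fragment 2: offset=8 data="Xp" -> buffer=WqJKu???Xp -> prefix_len=5
Fragment 3: offset=5 data="yEc" -> buffer=WqJKuyEcXp -> prefix_len=10

Answer: 5 5 10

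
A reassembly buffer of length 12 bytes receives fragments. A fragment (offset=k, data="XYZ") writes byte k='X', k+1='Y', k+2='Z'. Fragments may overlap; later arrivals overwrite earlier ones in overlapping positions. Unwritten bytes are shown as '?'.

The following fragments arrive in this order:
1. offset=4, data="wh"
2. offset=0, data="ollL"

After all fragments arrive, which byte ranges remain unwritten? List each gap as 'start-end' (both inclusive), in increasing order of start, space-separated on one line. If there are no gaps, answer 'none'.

Fragment 1: offset=4 len=2
Fragment 2: offset=0 len=4
Gaps: 6-11

Answer: 6-11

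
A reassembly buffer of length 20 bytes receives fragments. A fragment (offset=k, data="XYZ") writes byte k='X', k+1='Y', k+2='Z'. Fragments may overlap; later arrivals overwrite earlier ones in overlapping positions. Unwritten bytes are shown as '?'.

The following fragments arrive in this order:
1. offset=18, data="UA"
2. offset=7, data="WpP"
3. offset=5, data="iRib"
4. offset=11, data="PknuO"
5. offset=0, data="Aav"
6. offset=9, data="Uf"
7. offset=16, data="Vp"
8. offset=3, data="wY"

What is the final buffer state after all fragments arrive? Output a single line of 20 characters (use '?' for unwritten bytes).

Answer: AavwYiRibUfPknuOVpUA

Derivation:
Fragment 1: offset=18 data="UA" -> buffer=??????????????????UA
Fragment 2: offset=7 data="WpP" -> buffer=???????WpP????????UA
Fragment 3: offset=5 data="iRib" -> buffer=?????iRibP????????UA
Fragment 4: offset=11 data="PknuO" -> buffer=?????iRibP?PknuO??UA
Fragment 5: offset=0 data="Aav" -> buffer=Aav??iRibP?PknuO??UA
Fragment 6: offset=9 data="Uf" -> buffer=Aav??iRibUfPknuO??UA
Fragment 7: offset=16 data="Vp" -> buffer=Aav??iRibUfPknuOVpUA
Fragment 8: offset=3 data="wY" -> buffer=AavwYiRibUfPknuOVpUA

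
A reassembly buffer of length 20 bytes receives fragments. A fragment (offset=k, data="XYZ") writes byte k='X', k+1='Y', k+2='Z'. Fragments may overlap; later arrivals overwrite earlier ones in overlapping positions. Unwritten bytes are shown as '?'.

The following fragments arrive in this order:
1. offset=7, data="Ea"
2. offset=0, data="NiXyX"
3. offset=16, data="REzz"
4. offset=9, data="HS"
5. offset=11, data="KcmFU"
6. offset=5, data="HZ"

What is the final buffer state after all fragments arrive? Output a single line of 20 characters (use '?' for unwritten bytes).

Answer: NiXyXHZEaHSKcmFUREzz

Derivation:
Fragment 1: offset=7 data="Ea" -> buffer=???????Ea???????????
Fragment 2: offset=0 data="NiXyX" -> buffer=NiXyX??Ea???????????
Fragment 3: offset=16 data="REzz" -> buffer=NiXyX??Ea???????REzz
Fragment 4: offset=9 data="HS" -> buffer=NiXyX??EaHS?????REzz
Fragment 5: offset=11 data="KcmFU" -> buffer=NiXyX??EaHSKcmFUREzz
Fragment 6: offset=5 data="HZ" -> buffer=NiXyXHZEaHSKcmFUREzz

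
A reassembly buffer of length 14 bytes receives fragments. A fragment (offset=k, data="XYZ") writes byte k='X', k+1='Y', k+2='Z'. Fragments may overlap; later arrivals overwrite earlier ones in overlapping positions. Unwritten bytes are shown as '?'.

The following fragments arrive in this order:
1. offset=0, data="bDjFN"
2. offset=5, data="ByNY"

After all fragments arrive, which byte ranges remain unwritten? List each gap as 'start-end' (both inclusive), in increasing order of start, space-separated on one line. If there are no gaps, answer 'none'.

Fragment 1: offset=0 len=5
Fragment 2: offset=5 len=4
Gaps: 9-13

Answer: 9-13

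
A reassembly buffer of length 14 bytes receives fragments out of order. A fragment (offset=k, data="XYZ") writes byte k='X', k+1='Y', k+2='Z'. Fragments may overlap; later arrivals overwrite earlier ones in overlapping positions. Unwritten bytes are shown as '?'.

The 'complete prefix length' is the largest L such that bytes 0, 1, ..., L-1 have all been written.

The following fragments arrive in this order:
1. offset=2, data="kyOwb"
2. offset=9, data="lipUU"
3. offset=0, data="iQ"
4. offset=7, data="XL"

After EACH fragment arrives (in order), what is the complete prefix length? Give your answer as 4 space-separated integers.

Fragment 1: offset=2 data="kyOwb" -> buffer=??kyOwb??????? -> prefix_len=0
Fragment 2: offset=9 data="lipUU" -> buffer=??kyOwb??lipUU -> prefix_len=0
Fragment 3: offset=0 data="iQ" -> buffer=iQkyOwb??lipUU -> prefix_len=7
Fragment 4: offset=7 data="XL" -> buffer=iQkyOwbXLlipUU -> prefix_len=14

Answer: 0 0 7 14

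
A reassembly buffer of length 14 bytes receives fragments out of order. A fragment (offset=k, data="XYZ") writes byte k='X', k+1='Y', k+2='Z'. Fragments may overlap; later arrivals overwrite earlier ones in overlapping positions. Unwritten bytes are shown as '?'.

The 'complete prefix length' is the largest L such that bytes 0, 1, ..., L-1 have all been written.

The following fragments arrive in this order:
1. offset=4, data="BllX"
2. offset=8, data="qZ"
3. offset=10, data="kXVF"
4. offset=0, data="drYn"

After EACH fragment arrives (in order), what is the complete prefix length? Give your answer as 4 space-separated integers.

Fragment 1: offset=4 data="BllX" -> buffer=????BllX?????? -> prefix_len=0
Fragment 2: offset=8 data="qZ" -> buffer=????BllXqZ???? -> prefix_len=0
Fragment 3: offset=10 data="kXVF" -> buffer=????BllXqZkXVF -> prefix_len=0
Fragment 4: offset=0 data="drYn" -> buffer=drYnBllXqZkXVF -> prefix_len=14

Answer: 0 0 0 14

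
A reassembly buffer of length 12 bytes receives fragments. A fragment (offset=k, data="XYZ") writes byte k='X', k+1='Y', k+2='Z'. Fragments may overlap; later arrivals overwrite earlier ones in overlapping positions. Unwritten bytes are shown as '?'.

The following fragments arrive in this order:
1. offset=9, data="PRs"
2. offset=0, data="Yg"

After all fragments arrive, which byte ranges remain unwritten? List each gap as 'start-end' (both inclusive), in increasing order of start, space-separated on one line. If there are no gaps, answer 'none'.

Answer: 2-8

Derivation:
Fragment 1: offset=9 len=3
Fragment 2: offset=0 len=2
Gaps: 2-8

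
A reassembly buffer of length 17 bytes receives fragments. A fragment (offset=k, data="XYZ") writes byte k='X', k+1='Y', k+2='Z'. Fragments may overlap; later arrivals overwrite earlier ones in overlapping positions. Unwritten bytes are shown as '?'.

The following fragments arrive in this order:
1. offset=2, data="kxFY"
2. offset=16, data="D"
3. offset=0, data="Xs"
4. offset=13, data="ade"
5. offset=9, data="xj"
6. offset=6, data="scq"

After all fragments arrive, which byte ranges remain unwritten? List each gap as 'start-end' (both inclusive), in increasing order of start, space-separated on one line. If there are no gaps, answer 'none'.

Answer: 11-12

Derivation:
Fragment 1: offset=2 len=4
Fragment 2: offset=16 len=1
Fragment 3: offset=0 len=2
Fragment 4: offset=13 len=3
Fragment 5: offset=9 len=2
Fragment 6: offset=6 len=3
Gaps: 11-12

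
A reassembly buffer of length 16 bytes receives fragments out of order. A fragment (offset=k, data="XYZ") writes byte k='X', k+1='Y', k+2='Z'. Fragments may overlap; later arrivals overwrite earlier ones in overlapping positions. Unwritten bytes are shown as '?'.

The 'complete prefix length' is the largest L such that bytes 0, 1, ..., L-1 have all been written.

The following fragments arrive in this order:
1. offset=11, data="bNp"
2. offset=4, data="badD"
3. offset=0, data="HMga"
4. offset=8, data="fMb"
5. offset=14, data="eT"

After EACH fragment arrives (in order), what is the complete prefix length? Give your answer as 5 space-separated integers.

Answer: 0 0 8 14 16

Derivation:
Fragment 1: offset=11 data="bNp" -> buffer=???????????bNp?? -> prefix_len=0
Fragment 2: offset=4 data="badD" -> buffer=????badD???bNp?? -> prefix_len=0
Fragment 3: offset=0 data="HMga" -> buffer=HMgabadD???bNp?? -> prefix_len=8
Fragment 4: offset=8 data="fMb" -> buffer=HMgabadDfMbbNp?? -> prefix_len=14
Fragment 5: offset=14 data="eT" -> buffer=HMgabadDfMbbNpeT -> prefix_len=16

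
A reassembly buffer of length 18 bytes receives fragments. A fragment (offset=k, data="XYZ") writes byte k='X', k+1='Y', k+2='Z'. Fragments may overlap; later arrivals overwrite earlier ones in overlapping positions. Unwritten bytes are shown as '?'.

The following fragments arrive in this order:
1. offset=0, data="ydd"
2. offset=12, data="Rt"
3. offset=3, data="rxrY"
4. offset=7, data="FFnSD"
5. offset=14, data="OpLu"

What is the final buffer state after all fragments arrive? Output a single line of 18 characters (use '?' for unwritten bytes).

Fragment 1: offset=0 data="ydd" -> buffer=ydd???????????????
Fragment 2: offset=12 data="Rt" -> buffer=ydd?????????Rt????
Fragment 3: offset=3 data="rxrY" -> buffer=yddrxrY?????Rt????
Fragment 4: offset=7 data="FFnSD" -> buffer=yddrxrYFFnSDRt????
Fragment 5: offset=14 data="OpLu" -> buffer=yddrxrYFFnSDRtOpLu

Answer: yddrxrYFFnSDRtOpLu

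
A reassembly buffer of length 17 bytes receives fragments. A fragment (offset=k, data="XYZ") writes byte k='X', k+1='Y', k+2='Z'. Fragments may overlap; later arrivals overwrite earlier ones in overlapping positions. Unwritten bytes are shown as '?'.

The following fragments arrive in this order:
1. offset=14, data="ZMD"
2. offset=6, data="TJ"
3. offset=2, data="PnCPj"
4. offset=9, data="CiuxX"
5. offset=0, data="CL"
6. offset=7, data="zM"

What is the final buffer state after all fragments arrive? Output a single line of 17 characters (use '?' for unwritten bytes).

Answer: CLPnCPjzMCiuxXZMD

Derivation:
Fragment 1: offset=14 data="ZMD" -> buffer=??????????????ZMD
Fragment 2: offset=6 data="TJ" -> buffer=??????TJ??????ZMD
Fragment 3: offset=2 data="PnCPj" -> buffer=??PnCPjJ??????ZMD
Fragment 4: offset=9 data="CiuxX" -> buffer=??PnCPjJ?CiuxXZMD
Fragment 5: offset=0 data="CL" -> buffer=CLPnCPjJ?CiuxXZMD
Fragment 6: offset=7 data="zM" -> buffer=CLPnCPjzMCiuxXZMD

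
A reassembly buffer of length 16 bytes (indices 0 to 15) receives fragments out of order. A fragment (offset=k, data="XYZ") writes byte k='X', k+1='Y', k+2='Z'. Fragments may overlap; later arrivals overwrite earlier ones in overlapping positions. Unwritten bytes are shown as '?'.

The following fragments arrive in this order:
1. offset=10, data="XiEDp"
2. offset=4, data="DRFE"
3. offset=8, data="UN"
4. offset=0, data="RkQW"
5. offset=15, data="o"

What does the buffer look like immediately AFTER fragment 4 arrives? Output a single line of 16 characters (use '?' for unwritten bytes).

Fragment 1: offset=10 data="XiEDp" -> buffer=??????????XiEDp?
Fragment 2: offset=4 data="DRFE" -> buffer=????DRFE??XiEDp?
Fragment 3: offset=8 data="UN" -> buffer=????DRFEUNXiEDp?
Fragment 4: offset=0 data="RkQW" -> buffer=RkQWDRFEUNXiEDp?

Answer: RkQWDRFEUNXiEDp?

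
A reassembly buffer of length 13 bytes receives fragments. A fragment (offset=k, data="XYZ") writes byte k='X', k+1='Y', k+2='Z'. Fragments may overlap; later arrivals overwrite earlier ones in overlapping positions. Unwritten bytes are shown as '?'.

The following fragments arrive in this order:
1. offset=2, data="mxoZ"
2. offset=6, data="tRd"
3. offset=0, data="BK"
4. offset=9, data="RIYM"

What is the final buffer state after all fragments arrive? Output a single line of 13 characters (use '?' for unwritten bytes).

Fragment 1: offset=2 data="mxoZ" -> buffer=??mxoZ???????
Fragment 2: offset=6 data="tRd" -> buffer=??mxoZtRd????
Fragment 3: offset=0 data="BK" -> buffer=BKmxoZtRd????
Fragment 4: offset=9 data="RIYM" -> buffer=BKmxoZtRdRIYM

Answer: BKmxoZtRdRIYM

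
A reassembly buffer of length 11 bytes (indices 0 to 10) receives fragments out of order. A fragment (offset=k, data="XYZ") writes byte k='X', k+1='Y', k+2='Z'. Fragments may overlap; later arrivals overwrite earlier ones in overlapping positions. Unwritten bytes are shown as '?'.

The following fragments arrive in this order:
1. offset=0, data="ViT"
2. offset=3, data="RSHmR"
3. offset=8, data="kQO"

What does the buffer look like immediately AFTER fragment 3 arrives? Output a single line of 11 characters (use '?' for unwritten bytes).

Fragment 1: offset=0 data="ViT" -> buffer=ViT????????
Fragment 2: offset=3 data="RSHmR" -> buffer=ViTRSHmR???
Fragment 3: offset=8 data="kQO" -> buffer=ViTRSHmRkQO

Answer: ViTRSHmRkQO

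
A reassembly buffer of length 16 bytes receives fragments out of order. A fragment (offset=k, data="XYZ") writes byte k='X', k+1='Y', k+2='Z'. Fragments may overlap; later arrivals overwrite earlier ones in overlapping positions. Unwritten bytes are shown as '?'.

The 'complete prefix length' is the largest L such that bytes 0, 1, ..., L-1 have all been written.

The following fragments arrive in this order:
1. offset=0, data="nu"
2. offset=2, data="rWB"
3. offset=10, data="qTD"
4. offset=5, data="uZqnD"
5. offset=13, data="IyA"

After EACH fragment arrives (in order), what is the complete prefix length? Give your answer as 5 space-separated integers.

Answer: 2 5 5 13 16

Derivation:
Fragment 1: offset=0 data="nu" -> buffer=nu?????????????? -> prefix_len=2
Fragment 2: offset=2 data="rWB" -> buffer=nurWB??????????? -> prefix_len=5
Fragment 3: offset=10 data="qTD" -> buffer=nurWB?????qTD??? -> prefix_len=5
Fragment 4: offset=5 data="uZqnD" -> buffer=nurWBuZqnDqTD??? -> prefix_len=13
Fragment 5: offset=13 data="IyA" -> buffer=nurWBuZqnDqTDIyA -> prefix_len=16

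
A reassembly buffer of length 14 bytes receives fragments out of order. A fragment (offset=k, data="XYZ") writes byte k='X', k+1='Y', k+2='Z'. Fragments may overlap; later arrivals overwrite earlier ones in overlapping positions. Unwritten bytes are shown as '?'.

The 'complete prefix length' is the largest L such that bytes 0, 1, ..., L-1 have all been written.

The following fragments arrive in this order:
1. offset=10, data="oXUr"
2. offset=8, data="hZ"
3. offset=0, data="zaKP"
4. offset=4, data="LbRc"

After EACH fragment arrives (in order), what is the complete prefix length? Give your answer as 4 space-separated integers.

Answer: 0 0 4 14

Derivation:
Fragment 1: offset=10 data="oXUr" -> buffer=??????????oXUr -> prefix_len=0
Fragment 2: offset=8 data="hZ" -> buffer=????????hZoXUr -> prefix_len=0
Fragment 3: offset=0 data="zaKP" -> buffer=zaKP????hZoXUr -> prefix_len=4
Fragment 4: offset=4 data="LbRc" -> buffer=zaKPLbRchZoXUr -> prefix_len=14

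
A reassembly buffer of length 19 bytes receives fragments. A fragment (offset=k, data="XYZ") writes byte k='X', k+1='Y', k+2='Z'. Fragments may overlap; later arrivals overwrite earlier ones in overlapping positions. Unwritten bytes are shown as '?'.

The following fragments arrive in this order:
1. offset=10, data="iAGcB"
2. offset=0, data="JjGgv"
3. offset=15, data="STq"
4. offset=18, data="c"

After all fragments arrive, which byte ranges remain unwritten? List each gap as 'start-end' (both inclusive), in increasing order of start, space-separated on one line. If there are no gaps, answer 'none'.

Fragment 1: offset=10 len=5
Fragment 2: offset=0 len=5
Fragment 3: offset=15 len=3
Fragment 4: offset=18 len=1
Gaps: 5-9

Answer: 5-9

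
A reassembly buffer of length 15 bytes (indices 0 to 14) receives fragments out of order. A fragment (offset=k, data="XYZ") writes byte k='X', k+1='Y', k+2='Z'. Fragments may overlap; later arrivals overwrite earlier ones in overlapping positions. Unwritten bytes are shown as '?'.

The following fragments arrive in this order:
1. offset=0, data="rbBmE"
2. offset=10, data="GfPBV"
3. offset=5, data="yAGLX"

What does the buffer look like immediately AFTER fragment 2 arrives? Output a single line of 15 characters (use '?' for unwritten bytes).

Answer: rbBmE?????GfPBV

Derivation:
Fragment 1: offset=0 data="rbBmE" -> buffer=rbBmE??????????
Fragment 2: offset=10 data="GfPBV" -> buffer=rbBmE?????GfPBV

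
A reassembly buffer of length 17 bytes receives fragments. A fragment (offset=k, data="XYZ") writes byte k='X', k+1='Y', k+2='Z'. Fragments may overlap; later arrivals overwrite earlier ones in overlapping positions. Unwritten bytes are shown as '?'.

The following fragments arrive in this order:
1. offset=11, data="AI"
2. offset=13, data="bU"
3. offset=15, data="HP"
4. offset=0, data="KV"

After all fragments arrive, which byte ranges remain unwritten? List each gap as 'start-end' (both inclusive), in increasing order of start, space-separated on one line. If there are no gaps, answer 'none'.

Fragment 1: offset=11 len=2
Fragment 2: offset=13 len=2
Fragment 3: offset=15 len=2
Fragment 4: offset=0 len=2
Gaps: 2-10

Answer: 2-10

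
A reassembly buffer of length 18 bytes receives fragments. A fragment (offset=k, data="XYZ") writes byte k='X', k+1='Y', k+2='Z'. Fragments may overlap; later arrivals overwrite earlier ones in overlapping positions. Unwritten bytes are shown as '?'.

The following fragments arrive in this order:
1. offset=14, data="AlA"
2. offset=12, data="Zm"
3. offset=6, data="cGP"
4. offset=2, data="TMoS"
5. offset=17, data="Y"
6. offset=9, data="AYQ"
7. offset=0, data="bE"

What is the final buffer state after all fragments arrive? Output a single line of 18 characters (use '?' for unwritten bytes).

Fragment 1: offset=14 data="AlA" -> buffer=??????????????AlA?
Fragment 2: offset=12 data="Zm" -> buffer=????????????ZmAlA?
Fragment 3: offset=6 data="cGP" -> buffer=??????cGP???ZmAlA?
Fragment 4: offset=2 data="TMoS" -> buffer=??TMoScGP???ZmAlA?
Fragment 5: offset=17 data="Y" -> buffer=??TMoScGP???ZmAlAY
Fragment 6: offset=9 data="AYQ" -> buffer=??TMoScGPAYQZmAlAY
Fragment 7: offset=0 data="bE" -> buffer=bETMoScGPAYQZmAlAY

Answer: bETMoScGPAYQZmAlAY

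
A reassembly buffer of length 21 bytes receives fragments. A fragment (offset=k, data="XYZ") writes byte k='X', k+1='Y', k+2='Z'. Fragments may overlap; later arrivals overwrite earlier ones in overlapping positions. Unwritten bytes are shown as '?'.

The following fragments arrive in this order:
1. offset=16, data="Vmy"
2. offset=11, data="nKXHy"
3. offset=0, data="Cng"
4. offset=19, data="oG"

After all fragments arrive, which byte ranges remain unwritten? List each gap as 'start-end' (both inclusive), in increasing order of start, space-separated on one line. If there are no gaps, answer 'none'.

Answer: 3-10

Derivation:
Fragment 1: offset=16 len=3
Fragment 2: offset=11 len=5
Fragment 3: offset=0 len=3
Fragment 4: offset=19 len=2
Gaps: 3-10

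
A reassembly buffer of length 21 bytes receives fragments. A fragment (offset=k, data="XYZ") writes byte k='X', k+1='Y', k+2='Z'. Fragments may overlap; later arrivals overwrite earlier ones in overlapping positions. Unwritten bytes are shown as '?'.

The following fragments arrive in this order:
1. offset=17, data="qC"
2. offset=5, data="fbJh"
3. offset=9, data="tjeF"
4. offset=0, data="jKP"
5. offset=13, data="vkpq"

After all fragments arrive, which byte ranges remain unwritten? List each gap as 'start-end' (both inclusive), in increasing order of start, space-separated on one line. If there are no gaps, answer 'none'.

Answer: 3-4 19-20

Derivation:
Fragment 1: offset=17 len=2
Fragment 2: offset=5 len=4
Fragment 3: offset=9 len=4
Fragment 4: offset=0 len=3
Fragment 5: offset=13 len=4
Gaps: 3-4 19-20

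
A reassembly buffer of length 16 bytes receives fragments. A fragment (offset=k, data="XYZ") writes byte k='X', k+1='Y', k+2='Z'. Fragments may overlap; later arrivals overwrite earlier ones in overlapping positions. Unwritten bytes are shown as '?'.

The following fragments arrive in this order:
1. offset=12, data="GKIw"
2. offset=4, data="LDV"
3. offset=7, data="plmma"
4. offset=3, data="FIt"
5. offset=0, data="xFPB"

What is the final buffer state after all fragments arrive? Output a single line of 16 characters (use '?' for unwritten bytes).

Answer: xFPBItVplmmaGKIw

Derivation:
Fragment 1: offset=12 data="GKIw" -> buffer=????????????GKIw
Fragment 2: offset=4 data="LDV" -> buffer=????LDV?????GKIw
Fragment 3: offset=7 data="plmma" -> buffer=????LDVplmmaGKIw
Fragment 4: offset=3 data="FIt" -> buffer=???FItVplmmaGKIw
Fragment 5: offset=0 data="xFPB" -> buffer=xFPBItVplmmaGKIw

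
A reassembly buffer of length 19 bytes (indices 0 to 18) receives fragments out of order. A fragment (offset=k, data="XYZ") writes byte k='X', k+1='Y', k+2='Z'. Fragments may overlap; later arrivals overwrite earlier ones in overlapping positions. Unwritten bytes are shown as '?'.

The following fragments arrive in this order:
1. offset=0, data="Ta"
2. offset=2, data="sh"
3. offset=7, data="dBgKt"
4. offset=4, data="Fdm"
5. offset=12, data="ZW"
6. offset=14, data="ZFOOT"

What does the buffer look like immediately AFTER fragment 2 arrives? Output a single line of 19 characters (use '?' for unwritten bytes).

Answer: Tash???????????????

Derivation:
Fragment 1: offset=0 data="Ta" -> buffer=Ta?????????????????
Fragment 2: offset=2 data="sh" -> buffer=Tash???????????????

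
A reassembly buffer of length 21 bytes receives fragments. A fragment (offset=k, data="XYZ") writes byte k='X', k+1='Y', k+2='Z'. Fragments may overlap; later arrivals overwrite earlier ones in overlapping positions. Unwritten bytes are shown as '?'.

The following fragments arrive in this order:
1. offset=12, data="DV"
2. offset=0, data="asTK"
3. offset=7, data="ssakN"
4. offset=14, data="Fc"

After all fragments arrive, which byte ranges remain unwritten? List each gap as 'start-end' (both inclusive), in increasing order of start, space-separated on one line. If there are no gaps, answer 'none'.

Fragment 1: offset=12 len=2
Fragment 2: offset=0 len=4
Fragment 3: offset=7 len=5
Fragment 4: offset=14 len=2
Gaps: 4-6 16-20

Answer: 4-6 16-20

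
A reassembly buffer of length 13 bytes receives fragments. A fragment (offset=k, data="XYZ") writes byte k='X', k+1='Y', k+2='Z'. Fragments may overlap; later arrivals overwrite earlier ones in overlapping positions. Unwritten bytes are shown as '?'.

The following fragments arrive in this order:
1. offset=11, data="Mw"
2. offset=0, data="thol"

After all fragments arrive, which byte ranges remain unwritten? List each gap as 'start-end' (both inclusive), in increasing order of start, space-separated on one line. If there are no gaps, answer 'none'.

Fragment 1: offset=11 len=2
Fragment 2: offset=0 len=4
Gaps: 4-10

Answer: 4-10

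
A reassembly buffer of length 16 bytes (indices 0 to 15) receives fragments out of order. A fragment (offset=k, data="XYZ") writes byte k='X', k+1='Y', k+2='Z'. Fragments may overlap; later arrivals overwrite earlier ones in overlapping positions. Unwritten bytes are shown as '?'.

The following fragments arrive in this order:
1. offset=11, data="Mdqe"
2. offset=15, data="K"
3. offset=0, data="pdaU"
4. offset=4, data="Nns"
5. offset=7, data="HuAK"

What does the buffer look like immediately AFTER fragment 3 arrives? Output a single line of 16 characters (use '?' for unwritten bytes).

Fragment 1: offset=11 data="Mdqe" -> buffer=???????????Mdqe?
Fragment 2: offset=15 data="K" -> buffer=???????????MdqeK
Fragment 3: offset=0 data="pdaU" -> buffer=pdaU???????MdqeK

Answer: pdaU???????MdqeK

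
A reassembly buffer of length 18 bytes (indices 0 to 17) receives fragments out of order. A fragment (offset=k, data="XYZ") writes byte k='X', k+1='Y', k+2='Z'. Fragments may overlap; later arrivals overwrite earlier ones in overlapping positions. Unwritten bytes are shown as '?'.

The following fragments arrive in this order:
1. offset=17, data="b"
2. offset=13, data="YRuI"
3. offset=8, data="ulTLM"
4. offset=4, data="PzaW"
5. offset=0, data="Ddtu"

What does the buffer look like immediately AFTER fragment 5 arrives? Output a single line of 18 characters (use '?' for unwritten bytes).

Fragment 1: offset=17 data="b" -> buffer=?????????????????b
Fragment 2: offset=13 data="YRuI" -> buffer=?????????????YRuIb
Fragment 3: offset=8 data="ulTLM" -> buffer=????????ulTLMYRuIb
Fragment 4: offset=4 data="PzaW" -> buffer=????PzaWulTLMYRuIb
Fragment 5: offset=0 data="Ddtu" -> buffer=DdtuPzaWulTLMYRuIb

Answer: DdtuPzaWulTLMYRuIb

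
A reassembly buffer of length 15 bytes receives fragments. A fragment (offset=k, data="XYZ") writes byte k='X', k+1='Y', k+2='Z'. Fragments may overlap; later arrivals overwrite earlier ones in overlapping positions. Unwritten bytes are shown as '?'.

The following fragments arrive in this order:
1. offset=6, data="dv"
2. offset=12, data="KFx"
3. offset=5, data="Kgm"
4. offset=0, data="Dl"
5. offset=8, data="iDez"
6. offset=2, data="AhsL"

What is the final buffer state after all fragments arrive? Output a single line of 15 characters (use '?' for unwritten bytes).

Answer: DlAhsLgmiDezKFx

Derivation:
Fragment 1: offset=6 data="dv" -> buffer=??????dv???????
Fragment 2: offset=12 data="KFx" -> buffer=??????dv????KFx
Fragment 3: offset=5 data="Kgm" -> buffer=?????Kgm????KFx
Fragment 4: offset=0 data="Dl" -> buffer=Dl???Kgm????KFx
Fragment 5: offset=8 data="iDez" -> buffer=Dl???KgmiDezKFx
Fragment 6: offset=2 data="AhsL" -> buffer=DlAhsLgmiDezKFx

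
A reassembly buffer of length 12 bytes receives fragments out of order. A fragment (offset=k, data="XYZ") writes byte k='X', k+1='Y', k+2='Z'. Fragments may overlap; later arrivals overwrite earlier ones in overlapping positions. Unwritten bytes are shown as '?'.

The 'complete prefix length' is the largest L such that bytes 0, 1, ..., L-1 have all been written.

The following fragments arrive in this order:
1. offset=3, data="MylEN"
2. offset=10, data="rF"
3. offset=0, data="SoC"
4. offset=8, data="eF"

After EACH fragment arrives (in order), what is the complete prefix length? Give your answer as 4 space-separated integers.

Fragment 1: offset=3 data="MylEN" -> buffer=???MylEN???? -> prefix_len=0
Fragment 2: offset=10 data="rF" -> buffer=???MylEN??rF -> prefix_len=0
Fragment 3: offset=0 data="SoC" -> buffer=SoCMylEN??rF -> prefix_len=8
Fragment 4: offset=8 data="eF" -> buffer=SoCMylENeFrF -> prefix_len=12

Answer: 0 0 8 12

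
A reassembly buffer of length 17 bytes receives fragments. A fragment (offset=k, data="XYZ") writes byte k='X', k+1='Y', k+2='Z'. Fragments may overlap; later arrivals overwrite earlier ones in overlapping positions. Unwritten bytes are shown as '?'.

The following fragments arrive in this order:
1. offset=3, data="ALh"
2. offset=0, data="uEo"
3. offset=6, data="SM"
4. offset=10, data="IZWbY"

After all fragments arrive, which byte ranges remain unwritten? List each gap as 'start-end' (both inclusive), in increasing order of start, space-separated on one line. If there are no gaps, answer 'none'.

Answer: 8-9 15-16

Derivation:
Fragment 1: offset=3 len=3
Fragment 2: offset=0 len=3
Fragment 3: offset=6 len=2
Fragment 4: offset=10 len=5
Gaps: 8-9 15-16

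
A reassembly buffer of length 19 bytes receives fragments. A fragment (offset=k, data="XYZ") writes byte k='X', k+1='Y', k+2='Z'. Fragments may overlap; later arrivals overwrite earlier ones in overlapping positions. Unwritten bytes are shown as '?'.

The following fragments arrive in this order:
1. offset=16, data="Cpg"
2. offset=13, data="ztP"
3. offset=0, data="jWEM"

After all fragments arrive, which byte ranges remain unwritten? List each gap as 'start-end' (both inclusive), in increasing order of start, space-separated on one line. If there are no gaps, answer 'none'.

Fragment 1: offset=16 len=3
Fragment 2: offset=13 len=3
Fragment 3: offset=0 len=4
Gaps: 4-12

Answer: 4-12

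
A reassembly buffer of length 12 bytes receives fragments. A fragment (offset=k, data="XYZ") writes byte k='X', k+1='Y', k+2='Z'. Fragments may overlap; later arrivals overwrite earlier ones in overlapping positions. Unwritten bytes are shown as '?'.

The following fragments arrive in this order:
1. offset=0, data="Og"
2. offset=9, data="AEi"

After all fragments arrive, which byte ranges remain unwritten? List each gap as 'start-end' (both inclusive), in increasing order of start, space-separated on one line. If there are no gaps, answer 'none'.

Answer: 2-8

Derivation:
Fragment 1: offset=0 len=2
Fragment 2: offset=9 len=3
Gaps: 2-8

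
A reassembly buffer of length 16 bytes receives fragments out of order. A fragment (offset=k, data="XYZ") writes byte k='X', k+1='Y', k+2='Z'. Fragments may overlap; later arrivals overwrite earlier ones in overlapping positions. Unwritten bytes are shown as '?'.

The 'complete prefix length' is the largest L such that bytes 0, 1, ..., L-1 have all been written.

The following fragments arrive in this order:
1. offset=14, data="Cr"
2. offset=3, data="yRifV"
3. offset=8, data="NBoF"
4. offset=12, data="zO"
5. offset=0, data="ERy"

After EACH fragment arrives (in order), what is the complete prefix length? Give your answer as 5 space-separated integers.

Answer: 0 0 0 0 16

Derivation:
Fragment 1: offset=14 data="Cr" -> buffer=??????????????Cr -> prefix_len=0
Fragment 2: offset=3 data="yRifV" -> buffer=???yRifV??????Cr -> prefix_len=0
Fragment 3: offset=8 data="NBoF" -> buffer=???yRifVNBoF??Cr -> prefix_len=0
Fragment 4: offset=12 data="zO" -> buffer=???yRifVNBoFzOCr -> prefix_len=0
Fragment 5: offset=0 data="ERy" -> buffer=ERyyRifVNBoFzOCr -> prefix_len=16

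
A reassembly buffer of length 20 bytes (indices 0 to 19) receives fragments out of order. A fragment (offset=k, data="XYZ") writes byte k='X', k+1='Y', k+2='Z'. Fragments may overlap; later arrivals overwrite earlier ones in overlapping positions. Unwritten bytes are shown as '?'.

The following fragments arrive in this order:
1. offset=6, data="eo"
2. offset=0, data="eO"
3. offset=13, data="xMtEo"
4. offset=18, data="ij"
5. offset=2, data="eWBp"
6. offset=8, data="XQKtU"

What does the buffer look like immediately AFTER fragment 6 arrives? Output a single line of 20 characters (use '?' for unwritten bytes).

Answer: eOeWBpeoXQKtUxMtEoij

Derivation:
Fragment 1: offset=6 data="eo" -> buffer=??????eo????????????
Fragment 2: offset=0 data="eO" -> buffer=eO????eo????????????
Fragment 3: offset=13 data="xMtEo" -> buffer=eO????eo?????xMtEo??
Fragment 4: offset=18 data="ij" -> buffer=eO????eo?????xMtEoij
Fragment 5: offset=2 data="eWBp" -> buffer=eOeWBpeo?????xMtEoij
Fragment 6: offset=8 data="XQKtU" -> buffer=eOeWBpeoXQKtUxMtEoij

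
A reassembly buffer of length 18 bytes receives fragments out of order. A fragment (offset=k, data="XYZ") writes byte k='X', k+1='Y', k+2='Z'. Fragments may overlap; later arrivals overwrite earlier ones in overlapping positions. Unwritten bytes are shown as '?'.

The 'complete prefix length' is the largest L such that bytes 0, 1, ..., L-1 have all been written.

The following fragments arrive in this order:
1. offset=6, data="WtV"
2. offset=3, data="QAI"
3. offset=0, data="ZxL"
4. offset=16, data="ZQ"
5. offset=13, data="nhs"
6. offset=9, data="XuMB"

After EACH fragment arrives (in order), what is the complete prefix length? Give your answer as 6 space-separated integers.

Fragment 1: offset=6 data="WtV" -> buffer=??????WtV????????? -> prefix_len=0
Fragment 2: offset=3 data="QAI" -> buffer=???QAIWtV????????? -> prefix_len=0
Fragment 3: offset=0 data="ZxL" -> buffer=ZxLQAIWtV????????? -> prefix_len=9
Fragment 4: offset=16 data="ZQ" -> buffer=ZxLQAIWtV???????ZQ -> prefix_len=9
Fragment 5: offset=13 data="nhs" -> buffer=ZxLQAIWtV????nhsZQ -> prefix_len=9
Fragment 6: offset=9 data="XuMB" -> buffer=ZxLQAIWtVXuMBnhsZQ -> prefix_len=18

Answer: 0 0 9 9 9 18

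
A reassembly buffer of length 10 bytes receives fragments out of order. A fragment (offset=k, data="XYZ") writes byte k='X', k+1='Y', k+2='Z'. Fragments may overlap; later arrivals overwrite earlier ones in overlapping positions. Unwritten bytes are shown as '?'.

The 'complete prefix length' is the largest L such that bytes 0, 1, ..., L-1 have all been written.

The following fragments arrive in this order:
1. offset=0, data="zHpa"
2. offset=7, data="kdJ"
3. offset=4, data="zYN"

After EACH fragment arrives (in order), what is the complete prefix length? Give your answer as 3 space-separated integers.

Answer: 4 4 10

Derivation:
Fragment 1: offset=0 data="zHpa" -> buffer=zHpa?????? -> prefix_len=4
Fragment 2: offset=7 data="kdJ" -> buffer=zHpa???kdJ -> prefix_len=4
Fragment 3: offset=4 data="zYN" -> buffer=zHpazYNkdJ -> prefix_len=10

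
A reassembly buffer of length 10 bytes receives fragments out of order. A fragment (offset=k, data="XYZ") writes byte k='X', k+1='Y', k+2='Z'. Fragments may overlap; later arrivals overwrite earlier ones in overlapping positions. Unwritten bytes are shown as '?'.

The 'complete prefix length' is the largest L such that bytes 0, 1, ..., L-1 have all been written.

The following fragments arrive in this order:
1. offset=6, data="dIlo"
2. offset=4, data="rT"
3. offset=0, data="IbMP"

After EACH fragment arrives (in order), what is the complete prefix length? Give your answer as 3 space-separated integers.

Answer: 0 0 10

Derivation:
Fragment 1: offset=6 data="dIlo" -> buffer=??????dIlo -> prefix_len=0
Fragment 2: offset=4 data="rT" -> buffer=????rTdIlo -> prefix_len=0
Fragment 3: offset=0 data="IbMP" -> buffer=IbMPrTdIlo -> prefix_len=10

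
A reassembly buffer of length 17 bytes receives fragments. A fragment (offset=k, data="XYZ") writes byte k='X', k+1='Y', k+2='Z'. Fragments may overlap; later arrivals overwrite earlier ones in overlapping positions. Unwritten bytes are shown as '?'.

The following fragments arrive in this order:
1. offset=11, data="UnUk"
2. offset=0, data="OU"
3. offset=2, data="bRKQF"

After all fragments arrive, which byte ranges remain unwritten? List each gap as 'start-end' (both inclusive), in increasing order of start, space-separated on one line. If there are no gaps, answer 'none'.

Answer: 7-10 15-16

Derivation:
Fragment 1: offset=11 len=4
Fragment 2: offset=0 len=2
Fragment 3: offset=2 len=5
Gaps: 7-10 15-16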